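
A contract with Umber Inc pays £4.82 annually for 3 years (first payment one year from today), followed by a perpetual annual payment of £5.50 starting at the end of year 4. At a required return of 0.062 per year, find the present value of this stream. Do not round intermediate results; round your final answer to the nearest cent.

£86.90

PV of 3-year annuity: £4.82 × [1 − (1+0.062)^−3] / 0.062 = 12.83639
Perpetuity value at year 3: £5.50 / 0.062 = 88.70968
PV of perpetuity: 88.70968 / (1+0.062)^3 = 74.06234
Total PV = 12.83639 + 74.06234 = 86.89873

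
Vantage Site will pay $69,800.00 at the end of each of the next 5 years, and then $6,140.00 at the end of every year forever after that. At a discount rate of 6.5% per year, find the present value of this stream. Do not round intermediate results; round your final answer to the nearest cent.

$359012.09

PV of 5-year annuity: $69,800.00 × [1 − (1+0.065)^−5] / 0.065 = 290066.42478
Perpetuity value at year 5: $6,140.00 / 0.065 = 94461.53846
PV of perpetuity: 94461.53846 / (1+0.065)^5 = 68945.66671
Total PV = 290066.42478 + 68945.66671 = 359012.09149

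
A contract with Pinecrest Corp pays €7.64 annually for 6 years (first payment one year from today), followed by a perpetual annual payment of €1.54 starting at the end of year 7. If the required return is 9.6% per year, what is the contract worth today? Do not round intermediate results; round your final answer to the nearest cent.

PV of 6-year annuity: €7.64 × [1 − (1+0.096)^−6] / 0.096 = 33.66789
Perpetuity value at year 6: €1.54 / 0.096 = 16.04167
PV of perpetuity: 16.04167 / (1+0.096)^6 = 9.25521
Total PV = 33.66789 + 9.25521 = 42.92310

€42.92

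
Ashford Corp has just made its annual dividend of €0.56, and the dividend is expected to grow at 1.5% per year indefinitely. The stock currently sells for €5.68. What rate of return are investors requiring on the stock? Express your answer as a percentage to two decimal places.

D₁ = €0.56 × 1.015 = €0.5684
P = D₁/(r − g) ⇒ r = D₁/P + g = €0.5684/€5.68 + 0.015 = 0.100070 + 0.015 = 0.115070

11.51%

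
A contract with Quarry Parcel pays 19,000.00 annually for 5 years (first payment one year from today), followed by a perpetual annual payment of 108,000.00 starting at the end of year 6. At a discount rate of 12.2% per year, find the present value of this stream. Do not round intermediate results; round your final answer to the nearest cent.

PV of 5-year annuity: 19,000.00 × [1 − (1+0.122)^−5] / 0.122 = 68152.75506
Perpetuity value at year 5: 108,000.00 / 0.122 = 885245.90164
PV of perpetuity: 885245.90164 / (1+0.122)^5 = 497851.29393
Total PV = 68152.75506 + 497851.29393 = 566004.04899

566004.05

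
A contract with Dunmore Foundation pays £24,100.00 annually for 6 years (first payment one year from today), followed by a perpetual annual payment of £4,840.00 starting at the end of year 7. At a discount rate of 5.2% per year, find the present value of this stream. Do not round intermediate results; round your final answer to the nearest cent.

£190212.59

PV of 6-year annuity: £24,100.00 × [1 − (1+0.052)^−6] / 0.052 = 121545.66766
Perpetuity value at year 6: £4,840.00 / 0.052 = 93076.92308
PV of perpetuity: 93076.92308 / (1+0.052)^6 = 68666.92177
Total PV = 121545.66766 + 68666.92177 = 190212.58943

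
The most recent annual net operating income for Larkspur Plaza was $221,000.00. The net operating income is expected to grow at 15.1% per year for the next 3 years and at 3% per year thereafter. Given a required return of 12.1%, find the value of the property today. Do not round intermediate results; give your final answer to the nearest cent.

$3406802.91

D_1 = 254371.00000
D_2 = 292781.02100
D_3 = 336990.95517
Terminal value at year 3: TV = D_3×(1+g_2)/(r−g_2) = 347100.68383/0.091 = 3814293.22886
P_0 = D_1/(1+r)^1 + D_2/(1+r)^2 + D_3/(1+r)^3 + TV/(1+r)^3
    = 226914.36218 + 232987.00345 + 239222.15965 + 2707679.38946 = 3406802.91473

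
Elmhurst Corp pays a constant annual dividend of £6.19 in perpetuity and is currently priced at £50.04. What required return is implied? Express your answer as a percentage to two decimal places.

P = C/r ⇒ r = C/P = £6.19/£50.04 = 0.123701

12.37%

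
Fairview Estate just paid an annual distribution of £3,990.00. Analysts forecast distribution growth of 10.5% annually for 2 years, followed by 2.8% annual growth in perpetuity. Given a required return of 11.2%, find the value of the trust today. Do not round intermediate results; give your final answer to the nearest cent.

D_1 = 4408.95000
D_2 = 4871.88975
Terminal value at year 2: TV = D_2×(1+g_2)/(r−g_2) = 5008.30266/0.084 = 59622.65075
P_0 = D_1/(1+r)^1 + D_2/(1+r)^2 + TV/(1+r)^2
    = 3964.88309 + 3939.92430 + 48217.16878 = 56121.97617

£56121.98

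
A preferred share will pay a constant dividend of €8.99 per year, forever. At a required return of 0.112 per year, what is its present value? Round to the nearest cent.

Level perpetuity: PV = C / r = €8.99 / 0.112 = €80.27

€80.27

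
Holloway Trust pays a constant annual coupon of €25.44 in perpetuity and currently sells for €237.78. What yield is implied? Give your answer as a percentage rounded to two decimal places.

10.70%

P = C/r ⇒ r = C/P = €25.44/€237.78 = 0.106990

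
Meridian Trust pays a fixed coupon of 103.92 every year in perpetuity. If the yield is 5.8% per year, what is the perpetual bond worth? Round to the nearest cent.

1791.72

Level perpetuity: PV = C / r = 103.92 / 0.058 = 1,791.72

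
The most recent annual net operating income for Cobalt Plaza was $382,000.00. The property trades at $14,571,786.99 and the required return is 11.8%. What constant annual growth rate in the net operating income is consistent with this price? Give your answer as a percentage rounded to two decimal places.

P = D₀(1+g)/(r−g) ⇒ P(r−g) = D₀(1+g) ⇒ g(P+D₀) = P·r − D₀
g = (P·r − D₀)/(P + D₀) = ($14,571,786.99×0.118 − $382,000.00) / ($14,571,786.99 + $382,000.00) = 0.089440

8.94%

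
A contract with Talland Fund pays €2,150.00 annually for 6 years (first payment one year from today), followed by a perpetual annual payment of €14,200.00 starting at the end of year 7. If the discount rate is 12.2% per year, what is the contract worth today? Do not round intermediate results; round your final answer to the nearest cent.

€67130.35

PV of 6-year annuity: €2,150.00 × [1 − (1+0.122)^−6] / 0.122 = 8789.68118
Perpetuity value at year 6: €14,200.00 / 0.122 = 116393.44262
PV of perpetuity: 116393.44262 / (1+0.122)^6 = 58340.66460
Total PV = 8789.68118 + 58340.66460 = 67130.34578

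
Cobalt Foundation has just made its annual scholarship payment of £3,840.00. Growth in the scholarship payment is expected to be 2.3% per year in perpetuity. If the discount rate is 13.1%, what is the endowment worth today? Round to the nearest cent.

D₁ = D₀ × (1 + g) = £3,840.00 × 1.023 = £3,928.3200
Growing perpetuity: P = D₁ / (r − g) = £3,928.3200 / (0.131 − 0.023) = £36,373.33

£36373.33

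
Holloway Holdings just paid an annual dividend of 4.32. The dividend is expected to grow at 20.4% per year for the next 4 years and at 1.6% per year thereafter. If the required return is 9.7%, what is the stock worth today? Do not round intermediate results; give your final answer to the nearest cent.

100.55

D_1 = 5.20128
D_2 = 6.26234
D_3 = 7.53986
D_4 = 9.07799
Terminal value at year 4: TV = D_4×(1+g_2)/(r−g_2) = 9.22324/0.081 = 113.86713
P_0 = D_1/(1+r)^1 + D_2/(1+r)^2 + D_3/(1+r)^3 + D_4/(1+r)^4 + TV/(1+r)^4
    = 4.74137 + 5.20383 + 5.71141 + 6.26849 + 78.62703 = 100.55214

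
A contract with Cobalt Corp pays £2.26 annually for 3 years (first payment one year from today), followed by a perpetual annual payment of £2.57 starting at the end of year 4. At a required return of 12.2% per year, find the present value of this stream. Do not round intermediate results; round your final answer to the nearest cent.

£20.32

PV of 3-year annuity: £2.26 × [1 − (1+0.122)^−3] / 0.122 = 5.40954
Perpetuity value at year 3: £2.57 / 0.122 = 21.06557
PV of perpetuity: 21.06557 / (1+0.122)^3 = 14.91402
Total PV = 5.40954 + 14.91402 = 20.32356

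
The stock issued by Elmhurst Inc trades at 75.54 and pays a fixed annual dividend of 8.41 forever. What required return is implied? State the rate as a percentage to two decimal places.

11.13%

P = C/r ⇒ r = C/P = 8.41/75.54 = 0.111332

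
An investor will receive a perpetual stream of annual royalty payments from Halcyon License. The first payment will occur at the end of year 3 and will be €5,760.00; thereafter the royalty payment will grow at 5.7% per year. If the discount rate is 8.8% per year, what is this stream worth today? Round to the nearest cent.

€156965.06

Value at end of year 2: C₁ / (r − g) = €5,760.00 / (0.088 − 0.057) = €185,806.4516
Discount to today: PV = €185,806.4516 / (1 + 0.088)^2 = €185,806.4516 / 1.183744 = €156,965.06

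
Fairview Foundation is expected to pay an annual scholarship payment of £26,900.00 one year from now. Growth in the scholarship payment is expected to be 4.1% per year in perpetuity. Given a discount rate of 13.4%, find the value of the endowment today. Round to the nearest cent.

£289247.31

Growing perpetuity: P = D₁ / (r − g) = £26,900.0000 / (0.134 − 0.041) = £289,247.31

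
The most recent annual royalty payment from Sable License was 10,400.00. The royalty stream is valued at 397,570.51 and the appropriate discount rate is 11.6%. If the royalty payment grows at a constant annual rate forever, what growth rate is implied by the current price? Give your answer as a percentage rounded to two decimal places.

8.76%

P = D₀(1+g)/(r−g) ⇒ P(r−g) = D₀(1+g) ⇒ g(P+D₀) = P·r − D₀
g = (P·r − D₀)/(P + D₀) = (397,570.51×0.116 − 10,400.00) / (397,570.51 + 10,400.00) = 0.087551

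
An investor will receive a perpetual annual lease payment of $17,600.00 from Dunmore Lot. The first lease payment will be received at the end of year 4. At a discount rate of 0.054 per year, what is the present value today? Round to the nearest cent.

$278353.75

Value at end of year 3: C / r = $17,600.00 / 0.054 = $325,925.9259
Discount to today: PV = $325,925.9259 / (1 + 0.054)^3 = $325,925.9259 / 1.170905 = $278,353.75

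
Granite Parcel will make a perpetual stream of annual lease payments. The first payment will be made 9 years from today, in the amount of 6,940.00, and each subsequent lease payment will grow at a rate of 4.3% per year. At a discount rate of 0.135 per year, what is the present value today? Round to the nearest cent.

Value at end of year 8: C₁ / (r − g) = 6,940.00 / (0.135 − 0.043) = 75,434.7826
Discount to today: PV = 75,434.7826 / (1 + 0.135)^8 = 75,434.7826 / 2.754019 = 27,390.80

27390.80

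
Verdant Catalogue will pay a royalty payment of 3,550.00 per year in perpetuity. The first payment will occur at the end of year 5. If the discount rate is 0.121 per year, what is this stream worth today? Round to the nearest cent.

18578.92

Value at end of year 4: C / r = 3,550.00 / 0.121 = 29,338.8430
Discount to today: PV = 29,338.8430 / (1 + 0.121)^4 = 29,338.8430 / 1.579147 = 18,578.92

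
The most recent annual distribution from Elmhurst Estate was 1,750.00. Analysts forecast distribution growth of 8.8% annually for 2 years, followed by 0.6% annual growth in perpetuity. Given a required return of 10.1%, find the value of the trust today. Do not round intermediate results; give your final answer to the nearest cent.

21534.80

D_1 = 1904.00000
D_2 = 2071.55200
Terminal value at year 2: TV = D_2×(1+g_2)/(r−g_2) = 2083.98131/0.095 = 21936.64539
P_0 = D_1/(1+r)^1 + D_2/(1+r)^2 + TV/(1+r)^2
    = 1729.33697 + 1708.91791 + 18096.54124 = 21534.79612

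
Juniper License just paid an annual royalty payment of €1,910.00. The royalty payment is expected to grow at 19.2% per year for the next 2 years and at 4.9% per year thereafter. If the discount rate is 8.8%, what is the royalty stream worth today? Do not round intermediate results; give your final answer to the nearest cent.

D_1 = 2276.72000
D_2 = 2713.85024
Terminal value at year 2: TV = D_2×(1+g_2)/(r−g_2) = 2846.82890/0.039 = 72995.61287
P_0 = D_1/(1+r)^1 + D_2/(1+r)^2 + TV/(1+r)^2
    = 2092.57353 + 2292.59894 + 61665.03304 = 66050.20551

€66050.21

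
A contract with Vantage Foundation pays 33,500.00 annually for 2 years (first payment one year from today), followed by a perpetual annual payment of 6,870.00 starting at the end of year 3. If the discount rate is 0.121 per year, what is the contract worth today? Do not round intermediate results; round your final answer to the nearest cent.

PV of 2-year annuity: 33,500.00 × [1 − (1+0.121)^−2] / 0.121 = 56542.40153
Perpetuity value at year 2: 6,870.00 / 0.121 = 56776.85950
PV of perpetuity: 56776.85950 / (1+0.121)^2 = 45181.44761
Total PV = 56542.40153 + 45181.44761 = 101723.84914

101723.85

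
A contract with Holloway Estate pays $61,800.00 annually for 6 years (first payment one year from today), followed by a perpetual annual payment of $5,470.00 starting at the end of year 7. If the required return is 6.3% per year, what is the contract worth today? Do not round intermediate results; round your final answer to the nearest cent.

$361226.53

PV of 6-year annuity: $61,800.00 × [1 − (1+0.063)^−6] / 0.063 = 301047.21889
Perpetuity value at year 6: $5,470.00 / 0.063 = 86825.39683
PV of perpetuity: 86825.39683 / (1+0.063)^6 = 60179.30803
Total PV = 301047.21889 + 60179.30803 = 361226.52692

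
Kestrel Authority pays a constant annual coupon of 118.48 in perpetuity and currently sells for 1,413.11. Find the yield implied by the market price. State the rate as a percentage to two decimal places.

8.38%

P = C/r ⇒ r = C/P = 118.48/1,413.11 = 0.083843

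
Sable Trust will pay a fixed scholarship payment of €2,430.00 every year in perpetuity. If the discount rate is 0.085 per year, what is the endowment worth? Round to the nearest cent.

Level perpetuity: PV = C / r = €2,430.00 / 0.085 = €28,588.24

€28588.24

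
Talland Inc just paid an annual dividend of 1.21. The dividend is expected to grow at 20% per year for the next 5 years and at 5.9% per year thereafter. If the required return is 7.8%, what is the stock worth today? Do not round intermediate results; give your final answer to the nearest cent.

D_1 = 1.45200
D_2 = 1.74240
D_3 = 2.09088
D_4 = 2.50906
D_5 = 3.01087
Terminal value at year 5: TV = D_5×(1+g_2)/(r−g_2) = 3.18851/0.019 = 167.81623
P_0 = D_1/(1+r)^1 + D_2/(1+r)^2 + D_3/(1+r)^3 + D_4/(1+r)^4 + D_5/(1+r)^5 + TV/(1+r)^5
    = 1.34694 + 1.49938 + 1.66906 + 1.85796 + 2.06823 + 115.27633 = 123.71789

123.72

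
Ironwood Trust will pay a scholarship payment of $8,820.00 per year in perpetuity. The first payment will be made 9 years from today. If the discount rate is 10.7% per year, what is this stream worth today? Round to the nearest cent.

$36551.39

Value at end of year 8: C / r = $8,820.00 / 0.107 = $82,429.9065
Discount to today: PV = $82,429.9065 / (1 + 0.107)^8 = $82,429.9065 / 2.255179 = $36,551.39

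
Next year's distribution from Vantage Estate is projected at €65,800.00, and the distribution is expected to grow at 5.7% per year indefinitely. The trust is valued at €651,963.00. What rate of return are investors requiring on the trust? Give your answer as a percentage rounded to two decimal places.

15.79%

P = D₁/(r − g) ⇒ r = D₁/P + g = €65,800.0000/€651,963.00 + 0.057 = 0.100926 + 0.057 = 0.157926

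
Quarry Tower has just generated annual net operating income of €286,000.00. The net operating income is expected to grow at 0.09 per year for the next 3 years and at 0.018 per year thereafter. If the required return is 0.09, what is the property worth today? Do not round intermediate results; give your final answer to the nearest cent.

€4901722.22

D_1 = 311740.00000
D_2 = 339796.60000
D_3 = 370378.29400
Terminal value at year 3: TV = D_3×(1+g_2)/(r−g_2) = 377045.10329/0.072 = 5236737.54572
P_0 = D_1/(1+r)^1 + D_2/(1+r)^2 + D_3/(1+r)^3 + TV/(1+r)^3
    = 286000.00000 + 286000.00000 + 286000.00000 + 4043722.22222 = 4901722.22222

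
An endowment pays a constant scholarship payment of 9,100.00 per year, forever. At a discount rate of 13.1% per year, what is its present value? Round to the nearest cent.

69465.65

Level perpetuity: PV = C / r = 9,100.00 / 0.131 = 69,465.65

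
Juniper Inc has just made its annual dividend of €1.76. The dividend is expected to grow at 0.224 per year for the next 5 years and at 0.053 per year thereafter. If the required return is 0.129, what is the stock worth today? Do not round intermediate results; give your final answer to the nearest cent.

€47.81

D_1 = 2.15424
D_2 = 2.63679
D_3 = 3.22743
D_4 = 3.95038
D_5 = 4.83526
Terminal value at year 5: TV = D_5×(1+g_2)/(r−g_2) = 5.09153/0.076 = 66.99379
P_0 = D_1/(1+r)^1 + D_2/(1+r)^2 + D_3/(1+r)^3 + D_4/(1+r)^4 + D_5/(1+r)^5 + TV/(1+r)^5
    = 1.90810 + 2.06865 + 2.24272 + 2.43143 + 2.63603 + 36.52286 = 47.80980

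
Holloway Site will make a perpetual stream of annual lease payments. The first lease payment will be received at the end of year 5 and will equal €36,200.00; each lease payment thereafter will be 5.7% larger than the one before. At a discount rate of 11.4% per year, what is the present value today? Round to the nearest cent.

Value at end of year 4: C₁ / (r − g) = €36,200.00 / (0.114 − 0.057) = €635,087.7193
Discount to today: PV = €635,087.7193 / (1 + 0.114)^4 = €635,087.7193 / 1.540071 = €412,375.59

€412375.59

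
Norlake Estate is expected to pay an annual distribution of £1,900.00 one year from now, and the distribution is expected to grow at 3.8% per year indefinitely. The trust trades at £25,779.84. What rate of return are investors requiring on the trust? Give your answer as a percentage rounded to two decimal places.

11.17%

P = D₁/(r − g) ⇒ r = D₁/P + g = £1,900.0000/£25,779.84 + 0.038 = 0.073701 + 0.038 = 0.111701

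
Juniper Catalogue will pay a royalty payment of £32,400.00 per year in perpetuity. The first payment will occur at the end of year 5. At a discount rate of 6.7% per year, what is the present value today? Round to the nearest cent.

Value at end of year 4: C / r = £32,400.00 / 0.067 = £483,582.0896
Discount to today: PV = £483,582.0896 / (1 + 0.067)^4 = £483,582.0896 / 1.296157 = £373,089.07

£373089.07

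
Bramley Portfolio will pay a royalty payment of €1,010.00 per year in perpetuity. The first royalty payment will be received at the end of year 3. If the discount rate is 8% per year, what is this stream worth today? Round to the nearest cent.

Value at end of year 2: C / r = €1,010.00 / 0.08 = €12,625.0000
Discount to today: PV = €12,625.0000 / (1 + 0.08)^2 = €12,625.0000 / 1.166400 = €10,823.90

€10823.90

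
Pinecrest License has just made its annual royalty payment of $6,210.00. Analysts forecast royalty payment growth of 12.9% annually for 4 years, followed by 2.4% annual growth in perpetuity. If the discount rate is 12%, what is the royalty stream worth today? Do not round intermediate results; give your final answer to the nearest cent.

$93737.99

D_1 = 7011.09000
D_2 = 7915.52061
D_3 = 8936.62277
D_4 = 10089.44711
Terminal value at year 4: TV = D_4×(1+g_2)/(r−g_2) = 10331.59384/0.096 = 107620.76913
P_0 = D_1/(1+r)^1 + D_2/(1+r)^2 + D_3/(1+r)^3 + D_4/(1+r)^4 + TV/(1+r)^4
    = 6259.90179 + 6310.20457 + 6360.91157 + 6412.02604 + 68394.94439 = 93737.98835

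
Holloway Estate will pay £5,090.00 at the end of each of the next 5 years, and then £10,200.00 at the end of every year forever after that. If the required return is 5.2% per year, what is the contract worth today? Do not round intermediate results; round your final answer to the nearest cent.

PV of 5-year annuity: £5,090.00 × [1 − (1+0.052)^−5] / 0.052 = 21915.73260
Perpetuity value at year 5: £10,200.00 / 0.052 = 196153.84615
PV of perpetuity: 196153.84615 / (1+0.052)^5 = 152236.26805
Total PV = 21915.73260 + 152236.26805 = 174152.00065

£174152.00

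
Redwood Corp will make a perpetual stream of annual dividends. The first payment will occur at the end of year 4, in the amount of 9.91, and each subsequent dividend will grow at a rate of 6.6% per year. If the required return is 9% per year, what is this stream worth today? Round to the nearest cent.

Value at end of year 3: C₁ / (r − g) = 9.91 / (0.09 − 0.066) = 412.9167
Discount to today: PV = 412.9167 / (1 + 0.09)^3 = 412.9167 / 1.295029 = 318.85

318.85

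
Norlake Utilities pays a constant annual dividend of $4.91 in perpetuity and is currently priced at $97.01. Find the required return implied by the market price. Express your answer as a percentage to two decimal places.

5.06%

P = C/r ⇒ r = C/P = $4.91/$97.01 = 0.050613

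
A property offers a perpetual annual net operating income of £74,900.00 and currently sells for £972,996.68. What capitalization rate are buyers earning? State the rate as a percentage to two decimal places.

7.70%

P = C/r ⇒ r = C/P = £74,900.00/£972,996.68 = 0.076979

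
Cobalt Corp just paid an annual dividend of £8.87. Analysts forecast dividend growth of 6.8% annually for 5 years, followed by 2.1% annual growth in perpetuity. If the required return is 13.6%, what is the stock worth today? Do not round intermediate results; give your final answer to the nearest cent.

£94.83

D_1 = 9.47316
D_2 = 10.11733
D_3 = 10.80531
D_4 = 11.54007
D_5 = 12.32480
Terminal value at year 5: TV = D_5×(1+g_2)/(r−g_2) = 12.58362/0.115 = 109.42279
P_0 = D_1/(1+r)^1 + D_2/(1+r)^2 + D_3/(1+r)^3 + D_4/(1+r)^4 + D_5/(1+r)^5 + TV/(1+r)^5
    = 8.33905 + 7.83988 + 7.37059 + 6.92939 + 6.51461 + 57.83838 = 94.83191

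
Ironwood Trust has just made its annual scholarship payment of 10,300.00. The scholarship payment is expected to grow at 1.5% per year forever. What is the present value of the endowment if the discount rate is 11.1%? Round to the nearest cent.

108901.04

D₁ = D₀ × (1 + g) = 10,300.00 × 1.015 = 10,454.5000
Growing perpetuity: P = D₁ / (r − g) = 10,454.5000 / (0.111 − 0.015) = 108,901.04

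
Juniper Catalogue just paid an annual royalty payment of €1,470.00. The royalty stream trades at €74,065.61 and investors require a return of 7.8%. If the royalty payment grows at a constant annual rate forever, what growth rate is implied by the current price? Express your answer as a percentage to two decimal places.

5.70%

P = D₀(1+g)/(r−g) ⇒ P(r−g) = D₀(1+g) ⇒ g(P+D₀) = P·r − D₀
g = (P·r − D₀)/(P + D₀) = (€74,065.61×0.078 − €1,470.00) / (€74,065.61 + €1,470.00) = 0.057021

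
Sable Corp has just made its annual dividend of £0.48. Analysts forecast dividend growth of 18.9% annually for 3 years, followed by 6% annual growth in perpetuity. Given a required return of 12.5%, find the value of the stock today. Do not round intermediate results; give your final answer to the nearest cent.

D_1 = 0.57072
D_2 = 0.67859
D_3 = 0.80684
Terminal value at year 3: TV = D_3×(1+g_2)/(r−g_2) = 0.85525/0.065 = 13.15768
P_0 = D_1/(1+r)^1 + D_2/(1+r)^2 + D_3/(1+r)^3 + TV/(1+r)^3
    = 0.50731 + 0.53617 + 0.56667 + 9.24106 = 10.85120

£10.85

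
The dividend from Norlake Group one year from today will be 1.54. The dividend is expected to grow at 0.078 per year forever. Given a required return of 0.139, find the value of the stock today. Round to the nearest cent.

Growing perpetuity: P = D₁ / (r − g) = 1.5400 / (0.139 − 0.078) = 25.25

25.25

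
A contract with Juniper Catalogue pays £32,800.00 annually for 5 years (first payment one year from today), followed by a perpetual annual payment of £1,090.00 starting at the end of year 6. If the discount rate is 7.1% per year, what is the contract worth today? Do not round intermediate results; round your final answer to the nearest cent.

£145021.99

PV of 5-year annuity: £32,800.00 × [1 − (1+0.071)^−5] / 0.071 = 134127.15087
Perpetuity value at year 5: £1,090.00 / 0.071 = 15352.11268
PV of perpetuity: 15352.11268 / (1+0.071)^5 = 10894.83846
Total PV = 134127.15087 + 10894.83846 = 145021.98932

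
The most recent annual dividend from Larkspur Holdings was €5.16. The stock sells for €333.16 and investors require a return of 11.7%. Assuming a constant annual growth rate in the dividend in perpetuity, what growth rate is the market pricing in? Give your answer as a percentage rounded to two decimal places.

10.00%

P = D₀(1+g)/(r−g) ⇒ P(r−g) = D₀(1+g) ⇒ g(P+D₀) = P·r − D₀
g = (P·r − D₀)/(P + D₀) = (€333.16×0.117 − €5.16) / (€333.16 + €5.16) = 0.099964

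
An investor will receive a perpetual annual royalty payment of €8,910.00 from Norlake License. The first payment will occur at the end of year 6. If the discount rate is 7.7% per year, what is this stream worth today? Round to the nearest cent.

€79856.17

Value at end of year 5: C / r = €8,910.00 / 0.077 = €115,714.2857
Discount to today: PV = €115,714.2857 / (1 + 0.077)^5 = €115,714.2857 / 1.449034 = €79,856.17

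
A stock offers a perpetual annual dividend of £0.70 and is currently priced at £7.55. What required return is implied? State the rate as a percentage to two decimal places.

9.27%

P = C/r ⇒ r = C/P = £0.70/£7.55 = 0.092715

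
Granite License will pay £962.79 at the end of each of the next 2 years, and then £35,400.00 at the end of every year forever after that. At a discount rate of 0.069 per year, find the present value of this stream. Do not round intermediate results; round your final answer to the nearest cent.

£450693.97

PV of 2-year annuity: £962.79 × [1 − (1+0.069)^−2] / 0.069 = 1743.15759
Perpetuity value at year 2: £35,400.00 / 0.069 = 513043.47826
PV of perpetuity: 513043.47826 / (1+0.069)^2 = 448950.81147
Total PV = 1743.15759 + 448950.81147 = 450693.96905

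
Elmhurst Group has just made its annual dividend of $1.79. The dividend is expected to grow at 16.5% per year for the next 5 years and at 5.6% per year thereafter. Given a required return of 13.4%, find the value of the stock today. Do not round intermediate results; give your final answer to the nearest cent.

D_1 = 2.08535
D_2 = 2.42943
D_3 = 2.83029
D_4 = 3.29729
D_5 = 3.84134
Terminal value at year 5: TV = D_5×(1+g_2)/(r−g_2) = 4.05645/0.078 = 52.00582
P_0 = D_1/(1+r)^1 + D_2/(1+r)^2 + D_3/(1+r)^3 + D_4/(1+r)^4 + D_5/(1+r)^5 + TV/(1+r)^5
    = 1.83893 + 1.88920 + 1.94085 + 1.99391 + 2.04841 + 27.73235 = 37.44365

$37.44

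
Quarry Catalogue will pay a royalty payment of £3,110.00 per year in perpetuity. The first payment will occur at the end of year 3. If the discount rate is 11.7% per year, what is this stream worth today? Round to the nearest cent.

Value at end of year 2: C / r = £3,110.00 / 0.117 = £26,581.1966
Discount to today: PV = £26,581.1966 / (1 + 0.117)^2 = £26,581.1966 / 1.247689 = £21,304.34

£21304.34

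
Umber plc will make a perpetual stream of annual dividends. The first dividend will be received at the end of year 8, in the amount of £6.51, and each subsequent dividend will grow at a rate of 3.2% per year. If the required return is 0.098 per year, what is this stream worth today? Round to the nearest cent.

£51.26

Value at end of year 7: C₁ / (r − g) = £6.51 / (0.098 − 0.032) = £98.6364
Discount to today: PV = £98.6364 / (1 + 0.098)^7 = £98.6364 / 1.924050 = £51.26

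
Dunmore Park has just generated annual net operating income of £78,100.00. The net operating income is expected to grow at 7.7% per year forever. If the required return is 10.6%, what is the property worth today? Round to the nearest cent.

D₁ = D₀ × (1 + g) = £78,100.00 × 1.077 = £84,113.7000
Growing perpetuity: P = D₁ / (r − g) = £84,113.7000 / (0.106 − 0.077) = £2,900,472.41

£2900472.41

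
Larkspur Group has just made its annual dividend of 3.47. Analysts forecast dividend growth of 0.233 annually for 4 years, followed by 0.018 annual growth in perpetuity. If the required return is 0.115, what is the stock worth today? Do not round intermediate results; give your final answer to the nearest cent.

D_1 = 4.27851
D_2 = 5.27540
D_3 = 6.50457
D_4 = 8.02014
Terminal value at year 4: TV = D_4×(1+g_2)/(r−g_2) = 8.16450/0.097 = 84.17010
P_0 = D_1/(1+r)^1 + D_2/(1+r)^2 + D_3/(1+r)^3 + D_4/(1+r)^4 + TV/(1+r)^4
    = 3.83723 + 4.24332 + 4.69239 + 5.18898 + 54.45758 = 72.41951

72.42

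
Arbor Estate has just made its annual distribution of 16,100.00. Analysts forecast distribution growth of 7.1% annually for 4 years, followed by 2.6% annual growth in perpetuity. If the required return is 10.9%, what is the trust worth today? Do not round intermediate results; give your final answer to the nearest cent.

232181.00

D_1 = 17243.10000
D_2 = 18467.36010
D_3 = 19778.54267
D_4 = 21182.81920
Terminal value at year 4: TV = D_4×(1+g_2)/(r−g_2) = 21733.57250/0.083 = 261850.27103
P_0 = D_1/(1+r)^1 + D_2/(1+r)^2 + D_3/(1+r)^3 + D_4/(1+r)^4 + TV/(1+r)^4
    = 15548.33183 + 15015.56663 + 14501.05668 + 14004.17647 + 173111.86817 = 232180.99977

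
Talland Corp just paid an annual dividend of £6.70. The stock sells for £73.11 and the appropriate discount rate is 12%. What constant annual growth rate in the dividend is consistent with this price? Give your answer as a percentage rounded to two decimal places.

P = D₀(1+g)/(r−g) ⇒ P(r−g) = D₀(1+g) ⇒ g(P+D₀) = P·r − D₀
g = (P·r − D₀)/(P + D₀) = (£73.11×0.12 − £6.70) / (£73.11 + £6.70) = 0.025977

2.60%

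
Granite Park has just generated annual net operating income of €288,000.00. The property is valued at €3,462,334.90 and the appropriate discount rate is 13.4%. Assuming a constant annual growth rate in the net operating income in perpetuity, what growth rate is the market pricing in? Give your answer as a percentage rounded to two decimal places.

4.69%

P = D₀(1+g)/(r−g) ⇒ P(r−g) = D₀(1+g) ⇒ g(P+D₀) = P·r − D₀
g = (P·r − D₀)/(P + D₀) = (€3,462,334.90×0.134 − €288,000.00) / (€3,462,334.90 + €288,000.00) = 0.046917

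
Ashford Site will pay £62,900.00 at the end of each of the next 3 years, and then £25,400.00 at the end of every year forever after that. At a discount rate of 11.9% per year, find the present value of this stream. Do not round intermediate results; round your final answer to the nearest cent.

PV of 3-year annuity: £62,900.00 × [1 − (1+0.119)^−3] / 0.119 = 151335.17382
Perpetuity value at year 3: £25,400.00 / 0.119 = 213445.37815
PV of perpetuity: 213445.37815 / (1+0.119)^3 = 152333.87712
Total PV = 151335.17382 + 152333.87712 = 303669.05094

£303669.05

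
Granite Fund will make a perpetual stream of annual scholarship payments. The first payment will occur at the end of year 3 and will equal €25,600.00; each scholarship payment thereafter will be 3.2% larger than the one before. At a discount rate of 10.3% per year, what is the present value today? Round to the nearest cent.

€296367.51

Value at end of year 2: C₁ / (r − g) = €25,600.00 / (0.103 − 0.032) = €360,563.3803
Discount to today: PV = €360,563.3803 / (1 + 0.103)^2 = €360,563.3803 / 1.216609 = €296,367.51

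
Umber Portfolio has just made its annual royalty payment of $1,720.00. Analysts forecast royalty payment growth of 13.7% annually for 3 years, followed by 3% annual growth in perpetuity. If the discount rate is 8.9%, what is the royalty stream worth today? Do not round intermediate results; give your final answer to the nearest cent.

$39803.62

D_1 = 1955.64000
D_2 = 2223.56268
D_3 = 2528.19077
Terminal value at year 3: TV = D_3×(1+g_2)/(r−g_2) = 2604.03649/0.059 = 44136.21170
P_0 = D_1/(1+r)^1 + D_2/(1+r)^2 + D_3/(1+r)^3 + TV/(1+r)^3
    = 1795.81267 + 1874.96695 + 1957.61012 + 34175.22754 = 39803.61728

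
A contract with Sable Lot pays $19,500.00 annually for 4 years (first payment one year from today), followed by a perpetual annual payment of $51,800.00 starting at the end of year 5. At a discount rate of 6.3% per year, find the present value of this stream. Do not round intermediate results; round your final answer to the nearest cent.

PV of 4-year annuity: $19,500.00 × [1 − (1+0.063)^−4] / 0.063 = 67107.96416
Perpetuity value at year 4: $51,800.00 / 0.063 = 822222.22222
PV of perpetuity: 822222.22222 / (1+0.063)^4 = 643955.93794
Total PV = 67107.96416 + 643955.93794 = 711063.90210

$711063.90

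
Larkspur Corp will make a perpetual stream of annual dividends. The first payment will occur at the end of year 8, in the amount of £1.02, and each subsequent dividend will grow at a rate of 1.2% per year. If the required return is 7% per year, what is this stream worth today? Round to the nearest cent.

Value at end of year 7: C₁ / (r − g) = £1.02 / (0.07 − 0.012) = £17.5862
Discount to today: PV = £17.5862 / (1 + 0.07)^7 = £17.5862 / 1.605781 = £10.95

£10.95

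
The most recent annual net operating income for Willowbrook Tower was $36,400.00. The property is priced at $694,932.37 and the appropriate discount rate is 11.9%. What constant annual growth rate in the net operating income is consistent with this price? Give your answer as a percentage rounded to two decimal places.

P = D₀(1+g)/(r−g) ⇒ P(r−g) = D₀(1+g) ⇒ g(P+D₀) = P·r − D₀
g = (P·r − D₀)/(P + D₀) = ($694,932.37×0.119 − $36,400.00) / ($694,932.37 + $36,400.00) = 0.063305

6.33%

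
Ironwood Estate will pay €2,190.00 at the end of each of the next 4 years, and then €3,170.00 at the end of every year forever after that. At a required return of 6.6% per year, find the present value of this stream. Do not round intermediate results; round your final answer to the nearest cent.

PV of 4-year annuity: €2,190.00 × [1 − (1+0.066)^−4] / 0.066 = 7485.47282
Perpetuity value at year 4: €3,170.00 / 0.066 = 48030.30303
PV of perpetuity: 48030.30303 / (1+0.066)^4 = 37195.16657
Total PV = 7485.47282 + 37195.16657 = 44680.63939

€44680.64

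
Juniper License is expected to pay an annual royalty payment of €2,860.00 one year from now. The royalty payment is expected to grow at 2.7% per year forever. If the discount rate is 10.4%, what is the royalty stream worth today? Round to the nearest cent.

€37142.86

Growing perpetuity: P = D₁ / (r − g) = €2,860.0000 / (0.104 − 0.027) = €37,142.86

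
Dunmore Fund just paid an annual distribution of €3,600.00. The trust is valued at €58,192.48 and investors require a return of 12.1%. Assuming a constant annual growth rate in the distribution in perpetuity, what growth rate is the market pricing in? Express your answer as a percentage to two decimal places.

P = D₀(1+g)/(r−g) ⇒ P(r−g) = D₀(1+g) ⇒ g(P+D₀) = P·r − D₀
g = (P·r − D₀)/(P + D₀) = (€58,192.48×0.121 − €3,600.00) / (€58,192.48 + €3,600.00) = 0.055691

5.57%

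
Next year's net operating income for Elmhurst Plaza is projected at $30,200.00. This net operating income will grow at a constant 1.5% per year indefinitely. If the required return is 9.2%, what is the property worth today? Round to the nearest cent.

Growing perpetuity: P = D₁ / (r − g) = $30,200.0000 / (0.092 − 0.015) = $392,207.79

$392207.79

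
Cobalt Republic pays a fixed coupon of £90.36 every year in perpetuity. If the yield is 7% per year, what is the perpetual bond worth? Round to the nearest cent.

Level perpetuity: PV = C / r = £90.36 / 0.07 = £1,290.86

£1290.86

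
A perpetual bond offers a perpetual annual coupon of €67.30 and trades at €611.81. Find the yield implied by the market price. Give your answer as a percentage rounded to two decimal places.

P = C/r ⇒ r = C/P = €67.30/€611.81 = 0.110001

11.00%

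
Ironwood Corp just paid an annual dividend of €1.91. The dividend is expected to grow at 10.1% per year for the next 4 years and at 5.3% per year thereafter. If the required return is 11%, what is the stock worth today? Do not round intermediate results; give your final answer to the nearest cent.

€41.64

D_1 = 2.10291
D_2 = 2.31530
D_3 = 2.54915
D_4 = 2.80661
Terminal value at year 4: TV = D_4×(1+g_2)/(r−g_2) = 2.95536/0.057 = 51.84850
P_0 = D_1/(1+r)^1 + D_2/(1+r)^2 + D_3/(1+r)^3 + D_4/(1+r)^4 + TV/(1+r)^4
    = 1.89451 + 1.87915 + 1.86392 + 1.84880 + 34.15421 = 41.64060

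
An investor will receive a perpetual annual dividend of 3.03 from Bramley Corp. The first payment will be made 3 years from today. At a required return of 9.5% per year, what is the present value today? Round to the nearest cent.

Value at end of year 2: C / r = 3.03 / 0.095 = 31.8947
Discount to today: PV = 31.8947 / (1 + 0.095)^2 = 31.8947 / 1.199025 = 26.60

26.60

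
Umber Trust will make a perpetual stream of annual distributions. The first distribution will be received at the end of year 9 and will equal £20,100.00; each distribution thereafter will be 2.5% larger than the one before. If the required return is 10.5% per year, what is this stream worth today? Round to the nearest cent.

Value at end of year 8: C₁ / (r − g) = £20,100.00 / (0.105 − 0.025) = £251,250.0000
Discount to today: PV = £251,250.0000 / (1 + 0.105)^8 = £251,250.0000 / 2.222789 = £113,033.67

£113033.67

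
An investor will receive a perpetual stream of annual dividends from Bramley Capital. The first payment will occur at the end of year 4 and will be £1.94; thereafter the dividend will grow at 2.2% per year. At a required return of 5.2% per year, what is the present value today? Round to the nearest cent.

£55.54

Value at end of year 3: C₁ / (r − g) = £1.94 / (0.052 − 0.022) = £64.6667
Discount to today: PV = £64.6667 / (1 + 0.052)^3 = £64.6667 / 1.164253 = £55.54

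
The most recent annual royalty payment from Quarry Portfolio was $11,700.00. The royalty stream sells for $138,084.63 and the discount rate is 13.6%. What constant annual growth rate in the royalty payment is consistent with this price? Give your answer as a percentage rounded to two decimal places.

4.73%

P = D₀(1+g)/(r−g) ⇒ P(r−g) = D₀(1+g) ⇒ g(P+D₀) = P·r − D₀
g = (P·r − D₀)/(P + D₀) = ($138,084.63×0.136 − $11,700.00) / ($138,084.63 + $11,700.00) = 0.047265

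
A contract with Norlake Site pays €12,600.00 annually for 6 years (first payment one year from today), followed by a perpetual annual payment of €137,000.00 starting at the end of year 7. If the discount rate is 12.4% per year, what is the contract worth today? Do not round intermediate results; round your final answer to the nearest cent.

€599121.77

PV of 6-year annuity: €12,600.00 × [1 − (1+0.124)^−6] / 0.124 = 51222.13347
Perpetuity value at year 6: €137,000.00 / 0.124 = 1104838.70968
PV of perpetuity: 1104838.70968 / (1+0.124)^6 = 547899.63939
Total PV = 51222.13347 + 547899.63939 = 599121.77286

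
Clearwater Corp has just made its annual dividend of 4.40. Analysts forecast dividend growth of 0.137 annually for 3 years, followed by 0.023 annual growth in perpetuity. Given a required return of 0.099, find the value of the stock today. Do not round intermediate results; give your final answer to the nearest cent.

79.72

D_1 = 5.00280
D_2 = 5.68818
D_3 = 6.46746
Terminal value at year 3: TV = D_3×(1+g_2)/(r−g_2) = 6.61622/0.076 = 87.05548
P_0 = D_1/(1+r)^1 + D_2/(1+r)^2 + D_3/(1+r)^3 + TV/(1+r)^3
    = 4.55214 + 4.70954 + 4.87238 + 65.58478 = 79.71883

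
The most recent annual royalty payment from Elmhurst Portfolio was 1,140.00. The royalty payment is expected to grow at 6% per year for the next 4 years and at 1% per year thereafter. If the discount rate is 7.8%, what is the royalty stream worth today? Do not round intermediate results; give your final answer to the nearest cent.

D_1 = 1208.40000
D_2 = 1280.90400
D_3 = 1357.75824
D_4 = 1439.22373
Terminal value at year 4: TV = D_4×(1+g_2)/(r−g_2) = 1453.61597/0.068 = 21376.70547
P_0 = D_1/(1+r)^1 + D_2/(1+r)^2 + D_3/(1+r)^3 + D_4/(1+r)^4 + TV/(1+r)^4
    = 1120.96475 + 1102.24734 + 1083.84247 + 1065.74491 + 15829.44653 = 20202.24600

20202.25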